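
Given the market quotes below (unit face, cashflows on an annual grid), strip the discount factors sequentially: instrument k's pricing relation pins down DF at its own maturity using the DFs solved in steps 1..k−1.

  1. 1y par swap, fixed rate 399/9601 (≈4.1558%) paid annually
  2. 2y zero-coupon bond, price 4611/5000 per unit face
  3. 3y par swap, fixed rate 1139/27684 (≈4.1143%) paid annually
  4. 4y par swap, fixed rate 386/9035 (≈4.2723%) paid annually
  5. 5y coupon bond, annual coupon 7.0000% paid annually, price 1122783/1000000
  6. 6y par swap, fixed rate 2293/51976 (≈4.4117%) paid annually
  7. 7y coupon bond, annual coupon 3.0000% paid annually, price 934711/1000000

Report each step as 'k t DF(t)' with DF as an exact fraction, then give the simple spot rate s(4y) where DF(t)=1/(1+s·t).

step 1 [1y] swap r/1=399/9601: DF=(1 − 399/9601·(0))/(1+399/9601) = 9601/10000 ≈ 0.960100
step 2 [2y] zero: DF = P = 4611/5000 ≈ 0.922200
step 3 [3y] swap r/1=1139/27684: DF=(1 − 1139/27684·(0.960100+0.922200))/(1+1139/27684) = 8861/10000 ≈ 0.886100
step 4 [4y] swap r/1=386/9035: DF=(1 − 386/9035·(0.960100+0.922200+0.886100))/(1+386/9035) = 1057/1250 ≈ 0.845600
step 5 [5y] bond c/1=7/100: DF=(1122783/1000000 − 7/100·(0.960100+0.922200+0.886100+0.845600))/(1+7/100) = 8129/10000 ≈ 0.812900
step 6 [6y] swap r/1=2293/51976: DF=(1 − 2293/51976·(0.960100+0.922200+0.886100+0.845600+0.812900))/(1+2293/51976) = 7707/10000 ≈ 0.770700
step 7 [7y] bond c/1=3/100: DF=(934711/1000000 − 3/100·(0.960100+0.922200+0.886100+0.845600+0.812900+0.770700))/(1+3/100) = 7561/10000 ≈ 0.756100

1 1 9601/10000
2 2 4611/5000
3 3 8861/10000
4 4 1057/1250
5 5 8129/10000
6 6 7707/10000
7 7 7561/10000
s(4y) = (1/(1057/1250) − 1)/(4) = 193/4228 ≈ 4.5648%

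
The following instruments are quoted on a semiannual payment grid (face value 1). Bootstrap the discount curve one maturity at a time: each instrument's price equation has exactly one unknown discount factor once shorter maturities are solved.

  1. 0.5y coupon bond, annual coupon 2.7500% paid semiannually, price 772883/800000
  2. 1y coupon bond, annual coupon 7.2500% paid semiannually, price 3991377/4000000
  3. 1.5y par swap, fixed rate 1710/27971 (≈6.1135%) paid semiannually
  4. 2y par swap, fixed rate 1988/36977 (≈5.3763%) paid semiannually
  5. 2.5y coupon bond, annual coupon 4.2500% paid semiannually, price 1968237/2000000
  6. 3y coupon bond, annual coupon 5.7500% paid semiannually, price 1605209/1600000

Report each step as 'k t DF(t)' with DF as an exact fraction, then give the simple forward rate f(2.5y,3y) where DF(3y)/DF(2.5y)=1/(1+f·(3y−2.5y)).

1 1/2 953/1000
2 1 581/625
3 3/2 1829/2000
4 2 4503/5000
5 5/2 8867/10000
6 3 8471/10000
f(2.5y,3y) = ((8867/10000)/(8471/10000) − 1)/(1/2) = 792/8471 ≈ 9.3495%

step 1 [0.5y] bond c/2=11/800: DF=(772883/800000 − 11/800·(0))/(1+11/800) = 953/1000 ≈ 0.953000
step 2 [1y] bond c/2=29/800: DF=(3991377/4000000 − 29/800·(0.953000))/(1+29/800) = 581/625 ≈ 0.929600
step 3 [1.5y] swap r/2=855/27971: DF=(1 − 855/27971·(0.953000+0.929600))/(1+855/27971) = 1829/2000 ≈ 0.914500
step 4 [2y] swap r/2=994/36977: DF=(1 − 994/36977·(0.953000+0.929600+0.914500))/(1+994/36977) = 4503/5000 ≈ 0.900600
step 5 [2.5y] bond c/2=17/800: DF=(1968237/2000000 − 17/800·(0.953000+0.929600+0.914500+0.900600))/(1+17/800) = 8867/10000 ≈ 0.886700
step 6 [3y] bond c/2=23/800: DF=(1605209/1600000 − 23/800·(0.953000+0.929600+0.914500+0.900600+0.886700))/(1+23/800) = 8471/10000 ≈ 0.847100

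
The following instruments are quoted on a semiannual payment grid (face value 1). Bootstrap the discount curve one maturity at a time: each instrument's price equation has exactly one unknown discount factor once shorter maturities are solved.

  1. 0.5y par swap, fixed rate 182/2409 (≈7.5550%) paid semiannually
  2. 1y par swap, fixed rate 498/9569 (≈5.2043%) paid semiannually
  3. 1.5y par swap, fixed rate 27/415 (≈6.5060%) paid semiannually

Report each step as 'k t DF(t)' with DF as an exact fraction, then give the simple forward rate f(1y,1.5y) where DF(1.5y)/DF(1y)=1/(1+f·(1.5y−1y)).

step 1 [0.5y] swap r/2=91/2409: DF=(1 − 91/2409·(0))/(1+91/2409) = 2409/2500 ≈ 0.963600
step 2 [1y] swap r/2=249/9569: DF=(1 − 249/9569·(0.963600))/(1+249/9569) = 4751/5000 ≈ 0.950200
step 3 [1.5y] swap r/2=27/830: DF=(1 − 27/830·(0.963600+0.950200))/(1+27/830) = 4541/5000 ≈ 0.908200

1 1/2 2409/2500
2 1 4751/5000
3 3/2 4541/5000
f(1y,1.5y) = ((4751/5000)/(4541/5000) − 1)/(1/2) = 420/4541 ≈ 9.2491%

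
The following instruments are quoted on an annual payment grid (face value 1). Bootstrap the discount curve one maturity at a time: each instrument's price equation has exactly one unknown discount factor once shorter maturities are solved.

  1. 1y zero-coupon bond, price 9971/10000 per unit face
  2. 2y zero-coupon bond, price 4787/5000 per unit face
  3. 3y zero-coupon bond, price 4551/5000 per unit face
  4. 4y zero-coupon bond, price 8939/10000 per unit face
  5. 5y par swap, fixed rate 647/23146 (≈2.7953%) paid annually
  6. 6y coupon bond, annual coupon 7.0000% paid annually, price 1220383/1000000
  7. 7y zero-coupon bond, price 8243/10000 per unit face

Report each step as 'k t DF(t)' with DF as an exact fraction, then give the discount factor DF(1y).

step 1 [1y] zero: DF = P = 9971/10000 ≈ 0.997100
step 2 [2y] zero: DF = P = 4787/5000 ≈ 0.957400
step 3 [3y] zero: DF = P = 4551/5000 ≈ 0.910200
step 4 [4y] zero: DF = P = 8939/10000 ≈ 0.893900
step 5 [5y] swap r/1=647/23146: DF=(1 − 647/23146·(0.997100+0.957400+0.910200+0.893900))/(1+647/23146) = 4353/5000 ≈ 0.870600
step 6 [6y] bond c/1=7/100: DF=(1220383/1000000 − 7/100·(0.997100+0.957400+0.910200+0.893900+0.870600))/(1+7/100) = 8377/10000 ≈ 0.837700
step 7 [7y] zero: DF = P = 8243/10000 ≈ 0.824300

1 1 9971/10000
2 2 4787/5000
3 3 4551/5000
4 4 8939/10000
5 5 4353/5000
6 6 8377/10000
7 7 8243/10000
DF(1y) = 9971/10000 ≈ 0.997100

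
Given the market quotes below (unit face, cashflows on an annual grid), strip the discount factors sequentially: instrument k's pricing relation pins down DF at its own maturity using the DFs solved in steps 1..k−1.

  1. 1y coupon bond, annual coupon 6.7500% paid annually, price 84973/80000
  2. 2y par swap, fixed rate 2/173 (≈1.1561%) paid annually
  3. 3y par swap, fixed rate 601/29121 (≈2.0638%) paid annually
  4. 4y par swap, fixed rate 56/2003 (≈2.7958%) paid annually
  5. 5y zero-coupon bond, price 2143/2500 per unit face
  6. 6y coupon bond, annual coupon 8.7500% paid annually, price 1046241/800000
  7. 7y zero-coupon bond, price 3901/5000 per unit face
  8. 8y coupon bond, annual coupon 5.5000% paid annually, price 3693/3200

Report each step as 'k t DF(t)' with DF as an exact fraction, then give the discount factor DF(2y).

step 1 [1y] bond c/1=27/400: DF=(84973/80000 − 27/400·(0))/(1+27/400) = 199/200 ≈ 0.995000
step 2 [2y] swap r/1=2/173: DF=(1 − 2/173·(0.995000))/(1+2/173) = 2443/2500 ≈ 0.977200
step 3 [3y] swap r/1=601/29121: DF=(1 − 601/29121·(0.995000+0.977200))/(1+601/29121) = 9399/10000 ≈ 0.939900
step 4 [4y] swap r/1=56/2003: DF=(1 − 56/2003·(0.995000+0.977200+0.939900))/(1+56/2003) = 1117/1250 ≈ 0.893600
step 5 [5y] zero: DF = P = 2143/2500 ≈ 0.857200
step 6 [6y] bond c/1=7/80: DF=(1046241/800000 − 7/80·(0.995000+0.977200+0.939900+0.893600+0.857200))/(1+7/80) = 4137/5000 ≈ 0.827400
step 7 [7y] zero: DF = P = 3901/5000 ≈ 0.780200
step 8 [8y] bond c/1=11/200: DF=(3693/3200 − 11/200·(0.995000+0.977200+0.939900+0.893600+0.857200+0.827400+0.780200))/(1+11/200) = 767/1000 ≈ 0.767000

1 1 199/200
2 2 2443/2500
3 3 9399/10000
4 4 1117/1250
5 5 2143/2500
6 6 4137/5000
7 7 3901/5000
8 8 767/1000
DF(2y) = 2443/2500 ≈ 0.977200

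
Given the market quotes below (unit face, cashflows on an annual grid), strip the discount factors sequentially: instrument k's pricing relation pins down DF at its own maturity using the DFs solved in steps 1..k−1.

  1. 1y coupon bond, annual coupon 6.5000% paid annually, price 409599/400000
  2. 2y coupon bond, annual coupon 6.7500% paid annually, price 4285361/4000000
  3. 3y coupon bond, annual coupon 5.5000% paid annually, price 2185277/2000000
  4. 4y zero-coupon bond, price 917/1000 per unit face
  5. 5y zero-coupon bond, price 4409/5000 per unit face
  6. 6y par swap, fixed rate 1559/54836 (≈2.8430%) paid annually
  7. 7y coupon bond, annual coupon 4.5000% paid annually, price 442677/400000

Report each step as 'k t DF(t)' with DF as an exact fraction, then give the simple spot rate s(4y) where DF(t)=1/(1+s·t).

step 1 [1y] bond c/1=13/200: DF=(409599/400000 − 13/200·(0))/(1+13/200) = 1923/2000 ≈ 0.961500
step 2 [2y] bond c/1=27/400: DF=(4285361/4000000 − 27/400·(0.961500))/(1+27/400) = 2357/2500 ≈ 0.942800
step 3 [3y] bond c/1=11/200: DF=(2185277/2000000 − 11/200·(0.961500+0.942800))/(1+11/200) = 2341/2500 ≈ 0.936400
step 4 [4y] zero: DF = P = 917/1000 ≈ 0.917000
step 5 [5y] zero: DF = P = 4409/5000 ≈ 0.881800
step 6 [6y] swap r/1=1559/54836: DF=(1 − 1559/54836·(0.961500+0.942800+0.936400+0.917000+0.881800))/(1+1559/54836) = 8441/10000 ≈ 0.844100
step 7 [7y] bond c/1=9/200: DF=(442677/400000 − 9/200·(0.961500+0.942800+0.936400+0.917000+0.881800+0.844100))/(1+9/200) = 8229/10000 ≈ 0.822900

1 1 1923/2000
2 2 2357/2500
3 3 2341/2500
4 4 917/1000
5 5 4409/5000
6 6 8441/10000
7 7 8229/10000
s(4y) = (1/(917/1000) − 1)/(4) = 83/3668 ≈ 2.2628%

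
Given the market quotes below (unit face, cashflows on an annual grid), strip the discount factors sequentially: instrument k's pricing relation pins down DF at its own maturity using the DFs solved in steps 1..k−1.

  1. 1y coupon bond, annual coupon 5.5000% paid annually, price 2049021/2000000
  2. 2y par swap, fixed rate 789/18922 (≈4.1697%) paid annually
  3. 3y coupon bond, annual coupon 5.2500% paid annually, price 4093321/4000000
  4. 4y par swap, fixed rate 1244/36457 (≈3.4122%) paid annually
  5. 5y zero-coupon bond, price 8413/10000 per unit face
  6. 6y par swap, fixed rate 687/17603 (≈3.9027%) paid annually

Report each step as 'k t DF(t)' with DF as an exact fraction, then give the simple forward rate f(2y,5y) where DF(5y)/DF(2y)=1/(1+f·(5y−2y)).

1 1 9711/10000
2 2 9211/10000
3 3 8779/10000
4 4 2189/2500
5 5 8413/10000
6 6 7939/10000
f(2y,5y) = ((9211/10000)/(8413/10000) − 1)/(3) = 266/8413 ≈ 3.1618%

step 1 [1y] bond c/1=11/200: DF=(2049021/2000000 − 11/200·(0))/(1+11/200) = 9711/10000 ≈ 0.971100
step 2 [2y] swap r/1=789/18922: DF=(1 − 789/18922·(0.971100))/(1+789/18922) = 9211/10000 ≈ 0.921100
step 3 [3y] bond c/1=21/400: DF=(4093321/4000000 − 21/400·(0.971100+0.921100))/(1+21/400) = 8779/10000 ≈ 0.877900
step 4 [4y] swap r/1=1244/36457: DF=(1 − 1244/36457·(0.971100+0.921100+0.877900))/(1+1244/36457) = 2189/2500 ≈ 0.875600
step 5 [5y] zero: DF = P = 8413/10000 ≈ 0.841300
step 6 [6y] swap r/1=687/17603: DF=(1 − 687/17603·(0.971100+0.921100+0.877900+0.875600+0.841300))/(1+687/17603) = 7939/10000 ≈ 0.793900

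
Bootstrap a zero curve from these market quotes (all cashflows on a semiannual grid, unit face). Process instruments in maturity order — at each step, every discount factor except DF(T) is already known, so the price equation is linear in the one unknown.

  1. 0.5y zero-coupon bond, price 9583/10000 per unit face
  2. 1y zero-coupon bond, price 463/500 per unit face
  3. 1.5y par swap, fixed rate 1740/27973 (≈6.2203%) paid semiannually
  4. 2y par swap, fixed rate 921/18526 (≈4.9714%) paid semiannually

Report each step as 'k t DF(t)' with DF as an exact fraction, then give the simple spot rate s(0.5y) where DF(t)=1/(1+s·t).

1 1/2 9583/10000
2 1 463/500
3 3/2 913/1000
4 2 9079/10000
s(0.5y) = (1/(9583/10000) − 1)/(1/2) = 834/9583 ≈ 8.7029%

step 1 [0.5y] zero: DF = P = 9583/10000 ≈ 0.958300
step 2 [1y] zero: DF = P = 463/500 ≈ 0.926000
step 3 [1.5y] swap r/2=870/27973: DF=(1 − 870/27973·(0.958300+0.926000))/(1+870/27973) = 913/1000 ≈ 0.913000
step 4 [2y] swap r/2=921/37052: DF=(1 − 921/37052·(0.958300+0.926000+0.913000))/(1+921/37052) = 9079/10000 ≈ 0.907900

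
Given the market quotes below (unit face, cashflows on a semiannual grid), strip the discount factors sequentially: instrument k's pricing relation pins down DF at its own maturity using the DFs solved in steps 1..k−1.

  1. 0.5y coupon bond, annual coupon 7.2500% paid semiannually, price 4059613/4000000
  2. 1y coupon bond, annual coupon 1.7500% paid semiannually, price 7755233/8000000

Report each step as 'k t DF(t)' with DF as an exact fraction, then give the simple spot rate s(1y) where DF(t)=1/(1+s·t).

1 1/2 4897/5000
2 1 381/400
s(1y) = (1/(381/400) − 1)/(1) = 19/381 ≈ 4.9869%

step 1 [0.5y] bond c/2=29/800: DF=(4059613/4000000 − 29/800·(0))/(1+29/800) = 4897/5000 ≈ 0.979400
step 2 [1y] bond c/2=7/800: DF=(7755233/8000000 − 7/800·(0.979400))/(1+7/800) = 381/400 ≈ 0.952500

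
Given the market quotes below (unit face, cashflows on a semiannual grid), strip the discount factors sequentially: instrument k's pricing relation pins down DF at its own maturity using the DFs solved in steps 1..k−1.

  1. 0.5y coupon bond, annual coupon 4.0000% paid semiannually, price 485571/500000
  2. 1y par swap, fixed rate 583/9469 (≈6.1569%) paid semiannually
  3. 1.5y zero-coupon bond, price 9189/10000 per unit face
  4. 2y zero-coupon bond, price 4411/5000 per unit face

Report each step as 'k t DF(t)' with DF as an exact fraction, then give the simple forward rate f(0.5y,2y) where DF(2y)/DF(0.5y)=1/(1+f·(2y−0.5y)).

1 1/2 9521/10000
2 1 9417/10000
3 3/2 9189/10000
4 2 4411/5000
f(0.5y,2y) = ((9521/10000)/(4411/5000) − 1)/(3/2) = 233/4411 ≈ 5.2822%

step 1 [0.5y] bond c/2=1/50: DF=(485571/500000 − 1/50·(0))/(1+1/50) = 9521/10000 ≈ 0.952100
step 2 [1y] swap r/2=583/18938: DF=(1 − 583/18938·(0.952100))/(1+583/18938) = 9417/10000 ≈ 0.941700
step 3 [1.5y] zero: DF = P = 9189/10000 ≈ 0.918900
step 4 [2y] zero: DF = P = 4411/5000 ≈ 0.882200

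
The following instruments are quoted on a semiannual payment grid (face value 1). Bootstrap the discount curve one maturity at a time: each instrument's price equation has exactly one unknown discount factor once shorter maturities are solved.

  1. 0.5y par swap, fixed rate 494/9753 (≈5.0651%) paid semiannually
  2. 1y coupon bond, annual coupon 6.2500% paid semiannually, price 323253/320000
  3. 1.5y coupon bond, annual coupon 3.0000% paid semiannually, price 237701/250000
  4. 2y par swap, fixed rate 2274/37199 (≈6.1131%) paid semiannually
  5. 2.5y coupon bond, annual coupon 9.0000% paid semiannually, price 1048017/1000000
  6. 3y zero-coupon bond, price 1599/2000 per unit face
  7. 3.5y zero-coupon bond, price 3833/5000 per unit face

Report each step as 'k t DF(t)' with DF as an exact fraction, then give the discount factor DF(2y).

1 1/2 9753/10000
2 1 19/20
3 3/2 9083/10000
4 2 8863/10000
5 5/2 8427/10000
6 3 1599/2000
7 7/2 3833/5000
DF(2y) = 8863/10000 ≈ 0.886300

step 1 [0.5y] swap r/2=247/9753: DF=(1 − 247/9753·(0))/(1+247/9753) = 9753/10000 ≈ 0.975300
step 2 [1y] bond c/2=1/32: DF=(323253/320000 − 1/32·(0.975300))/(1+1/32) = 19/20 ≈ 0.950000
step 3 [1.5y] bond c/2=3/200: DF=(237701/250000 − 3/200·(0.975300+0.950000))/(1+3/200) = 9083/10000 ≈ 0.908300
step 4 [2y] swap r/2=1137/37199: DF=(1 − 1137/37199·(0.975300+0.950000+0.908300))/(1+1137/37199) = 8863/10000 ≈ 0.886300
step 5 [2.5y] bond c/2=9/200: DF=(1048017/1000000 − 9/200·(0.975300+0.950000+0.908300+0.886300))/(1+9/200) = 8427/10000 ≈ 0.842700
step 6 [3y] zero: DF = P = 1599/2000 ≈ 0.799500
step 7 [3.5y] zero: DF = P = 3833/5000 ≈ 0.766600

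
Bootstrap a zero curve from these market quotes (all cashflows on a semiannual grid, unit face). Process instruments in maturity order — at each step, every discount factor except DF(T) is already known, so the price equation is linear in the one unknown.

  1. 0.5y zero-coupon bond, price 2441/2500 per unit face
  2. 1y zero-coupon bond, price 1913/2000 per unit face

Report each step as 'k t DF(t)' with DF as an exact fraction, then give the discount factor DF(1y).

step 1 [0.5y] zero: DF = P = 2441/2500 ≈ 0.976400
step 2 [1y] zero: DF = P = 1913/2000 ≈ 0.956500

1 1/2 2441/2500
2 1 1913/2000
DF(1y) = 1913/2000 ≈ 0.956500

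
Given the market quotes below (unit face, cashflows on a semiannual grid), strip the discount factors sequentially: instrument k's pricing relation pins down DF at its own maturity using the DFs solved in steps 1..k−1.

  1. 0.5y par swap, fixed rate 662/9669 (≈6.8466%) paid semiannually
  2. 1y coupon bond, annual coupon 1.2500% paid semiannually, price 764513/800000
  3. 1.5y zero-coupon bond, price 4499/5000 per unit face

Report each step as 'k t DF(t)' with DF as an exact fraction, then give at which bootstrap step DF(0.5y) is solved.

1 1/2 9669/10000
2 1 9437/10000
3 3/2 4499/5000
DF(0.5y) is solved at step 1

step 1 [0.5y] swap r/2=331/9669: DF=(1 − 331/9669·(0))/(1+331/9669) = 9669/10000 ≈ 0.966900
step 2 [1y] bond c/2=1/160: DF=(764513/800000 − 1/160·(0.966900))/(1+1/160) = 9437/10000 ≈ 0.943700
step 3 [1.5y] zero: DF = P = 4499/5000 ≈ 0.899800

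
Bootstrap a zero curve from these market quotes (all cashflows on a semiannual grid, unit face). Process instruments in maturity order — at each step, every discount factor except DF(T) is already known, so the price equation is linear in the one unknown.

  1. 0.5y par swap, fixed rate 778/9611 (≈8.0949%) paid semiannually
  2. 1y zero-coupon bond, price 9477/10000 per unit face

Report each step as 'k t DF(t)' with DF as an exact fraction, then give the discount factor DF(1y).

1 1/2 9611/10000
2 1 9477/10000
DF(1y) = 9477/10000 ≈ 0.947700

step 1 [0.5y] swap r/2=389/9611: DF=(1 − 389/9611·(0))/(1+389/9611) = 9611/10000 ≈ 0.961100
step 2 [1y] zero: DF = P = 9477/10000 ≈ 0.947700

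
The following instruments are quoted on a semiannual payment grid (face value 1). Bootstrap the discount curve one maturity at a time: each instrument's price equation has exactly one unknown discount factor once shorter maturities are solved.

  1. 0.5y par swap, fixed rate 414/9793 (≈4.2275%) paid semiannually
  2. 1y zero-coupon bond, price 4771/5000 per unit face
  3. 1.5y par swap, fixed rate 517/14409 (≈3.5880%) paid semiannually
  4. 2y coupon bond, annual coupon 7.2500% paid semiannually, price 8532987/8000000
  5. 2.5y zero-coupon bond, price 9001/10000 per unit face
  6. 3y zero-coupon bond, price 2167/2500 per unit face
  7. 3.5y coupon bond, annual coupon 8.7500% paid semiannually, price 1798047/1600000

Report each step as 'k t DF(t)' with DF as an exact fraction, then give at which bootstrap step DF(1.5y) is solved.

step 1 [0.5y] swap r/2=207/9793: DF=(1 − 207/9793·(0))/(1+207/9793) = 9793/10000 ≈ 0.979300
step 2 [1y] zero: DF = P = 4771/5000 ≈ 0.954200
step 3 [1.5y] swap r/2=517/28818: DF=(1 − 517/28818·(0.979300+0.954200))/(1+517/28818) = 9483/10000 ≈ 0.948300
step 4 [2y] bond c/2=29/800: DF=(8532987/8000000 − 29/800·(0.979300+0.954200+0.948300))/(1+29/800) = 1857/2000 ≈ 0.928500
step 5 [2.5y] zero: DF = P = 9001/10000 ≈ 0.900100
step 6 [3y] zero: DF = P = 2167/2500 ≈ 0.866800
step 7 [3.5y] bond c/2=7/160: DF=(1798047/1600000 − 7/160·(0.979300+0.954200+0.948300+0.928500+0.900100+0.866800))/(1+7/160) = 8429/10000 ≈ 0.842900

1 1/2 9793/10000
2 1 4771/5000
3 3/2 9483/10000
4 2 1857/2000
5 5/2 9001/10000
6 3 2167/2500
7 7/2 8429/10000
DF(1.5y) is solved at step 3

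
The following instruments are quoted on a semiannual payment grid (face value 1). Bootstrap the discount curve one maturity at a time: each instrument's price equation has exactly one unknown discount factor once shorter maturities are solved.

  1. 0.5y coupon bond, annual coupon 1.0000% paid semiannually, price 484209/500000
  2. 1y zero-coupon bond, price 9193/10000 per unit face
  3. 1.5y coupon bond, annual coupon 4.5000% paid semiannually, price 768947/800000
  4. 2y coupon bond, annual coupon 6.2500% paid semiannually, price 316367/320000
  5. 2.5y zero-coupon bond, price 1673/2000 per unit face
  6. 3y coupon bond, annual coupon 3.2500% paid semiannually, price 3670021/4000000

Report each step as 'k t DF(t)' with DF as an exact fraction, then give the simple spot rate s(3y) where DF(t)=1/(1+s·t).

step 1 [0.5y] bond c/2=1/200: DF=(484209/500000 − 1/200·(0))/(1+1/200) = 2409/2500 ≈ 0.963600
step 2 [1y] zero: DF = P = 9193/10000 ≈ 0.919300
step 3 [1.5y] bond c/2=9/400: DF=(768947/800000 − 9/400·(0.963600+0.919300))/(1+9/400) = 4493/5000 ≈ 0.898600
step 4 [2y] bond c/2=1/32: DF=(316367/320000 − 1/32·(0.963600+0.919300+0.898600))/(1+1/32) = 1093/1250 ≈ 0.874400
step 5 [2.5y] zero: DF = P = 1673/2000 ≈ 0.836500
step 6 [3y] bond c/2=13/800: DF=(3670021/4000000 − 13/800·(0.963600+0.919300+0.898600+0.874400+0.836500))/(1+13/800) = 831/1000 ≈ 0.831000

1 1/2 2409/2500
2 1 9193/10000
3 3/2 4493/5000
4 2 1093/1250
5 5/2 1673/2000
6 3 831/1000
s(3y) = (1/(831/1000) − 1)/(3) = 169/2493 ≈ 6.7790%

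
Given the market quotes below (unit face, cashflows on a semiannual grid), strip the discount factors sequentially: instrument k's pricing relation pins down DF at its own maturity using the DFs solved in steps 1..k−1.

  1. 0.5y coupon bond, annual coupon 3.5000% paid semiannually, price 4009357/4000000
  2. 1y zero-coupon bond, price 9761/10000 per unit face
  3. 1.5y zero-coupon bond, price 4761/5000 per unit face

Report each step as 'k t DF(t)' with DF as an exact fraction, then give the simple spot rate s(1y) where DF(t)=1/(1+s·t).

1 1/2 9851/10000
2 1 9761/10000
3 3/2 4761/5000
s(1y) = (1/(9761/10000) − 1)/(1) = 239/9761 ≈ 2.4485%

step 1 [0.5y] bond c/2=7/400: DF=(4009357/4000000 − 7/400·(0))/(1+7/400) = 9851/10000 ≈ 0.985100
step 2 [1y] zero: DF = P = 9761/10000 ≈ 0.976100
step 3 [1.5y] zero: DF = P = 4761/5000 ≈ 0.952200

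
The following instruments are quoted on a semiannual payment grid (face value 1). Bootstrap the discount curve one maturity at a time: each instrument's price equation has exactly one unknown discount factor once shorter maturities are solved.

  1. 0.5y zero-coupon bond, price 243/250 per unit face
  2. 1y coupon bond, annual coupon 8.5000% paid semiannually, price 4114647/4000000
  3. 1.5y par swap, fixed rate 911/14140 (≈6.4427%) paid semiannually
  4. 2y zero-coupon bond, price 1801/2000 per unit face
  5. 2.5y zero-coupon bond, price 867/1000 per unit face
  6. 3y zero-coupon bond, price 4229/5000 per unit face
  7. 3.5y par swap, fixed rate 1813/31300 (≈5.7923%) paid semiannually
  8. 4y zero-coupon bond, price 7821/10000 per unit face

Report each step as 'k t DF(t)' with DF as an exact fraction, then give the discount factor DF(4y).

step 1 [0.5y] zero: DF = P = 243/250 ≈ 0.972000
step 2 [1y] bond c/2=17/400: DF=(4114647/4000000 − 17/400·(0.972000))/(1+17/400) = 9471/10000 ≈ 0.947100
step 3 [1.5y] swap r/2=911/28280: DF=(1 − 911/28280·(0.972000+0.947100))/(1+911/28280) = 9089/10000 ≈ 0.908900
step 4 [2y] zero: DF = P = 1801/2000 ≈ 0.900500
step 5 [2.5y] zero: DF = P = 867/1000 ≈ 0.867000
step 6 [3y] zero: DF = P = 4229/5000 ≈ 0.845800
step 7 [3.5y] swap r/2=1813/62600: DF=(1 − 1813/62600·(0.972000+0.947100+0.908900+0.900500+0.867000+0.845800))/(1+1813/62600) = 8187/10000 ≈ 0.818700
step 8 [4y] zero: DF = P = 7821/10000 ≈ 0.782100

1 1/2 243/250
2 1 9471/10000
3 3/2 9089/10000
4 2 1801/2000
5 5/2 867/1000
6 3 4229/5000
7 7/2 8187/10000
8 4 7821/10000
DF(4y) = 7821/10000 ≈ 0.782100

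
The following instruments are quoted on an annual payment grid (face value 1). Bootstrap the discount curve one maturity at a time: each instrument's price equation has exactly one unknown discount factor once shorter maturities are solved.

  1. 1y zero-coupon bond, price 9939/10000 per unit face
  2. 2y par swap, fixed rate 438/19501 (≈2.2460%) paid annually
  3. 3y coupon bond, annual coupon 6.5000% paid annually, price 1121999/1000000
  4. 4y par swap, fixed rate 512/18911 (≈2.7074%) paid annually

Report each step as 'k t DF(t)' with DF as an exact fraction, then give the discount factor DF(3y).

1 1 9939/10000
2 2 4781/5000
3 3 1869/2000
4 4 561/625
DF(3y) = 1869/2000 ≈ 0.934500

step 1 [1y] zero: DF = P = 9939/10000 ≈ 0.993900
step 2 [2y] swap r/1=438/19501: DF=(1 − 438/19501·(0.993900))/(1+438/19501) = 4781/5000 ≈ 0.956200
step 3 [3y] bond c/1=13/200: DF=(1121999/1000000 − 13/200·(0.993900+0.956200))/(1+13/200) = 1869/2000 ≈ 0.934500
step 4 [4y] swap r/1=512/18911: DF=(1 − 512/18911·(0.993900+0.956200+0.934500))/(1+512/18911) = 561/625 ≈ 0.897600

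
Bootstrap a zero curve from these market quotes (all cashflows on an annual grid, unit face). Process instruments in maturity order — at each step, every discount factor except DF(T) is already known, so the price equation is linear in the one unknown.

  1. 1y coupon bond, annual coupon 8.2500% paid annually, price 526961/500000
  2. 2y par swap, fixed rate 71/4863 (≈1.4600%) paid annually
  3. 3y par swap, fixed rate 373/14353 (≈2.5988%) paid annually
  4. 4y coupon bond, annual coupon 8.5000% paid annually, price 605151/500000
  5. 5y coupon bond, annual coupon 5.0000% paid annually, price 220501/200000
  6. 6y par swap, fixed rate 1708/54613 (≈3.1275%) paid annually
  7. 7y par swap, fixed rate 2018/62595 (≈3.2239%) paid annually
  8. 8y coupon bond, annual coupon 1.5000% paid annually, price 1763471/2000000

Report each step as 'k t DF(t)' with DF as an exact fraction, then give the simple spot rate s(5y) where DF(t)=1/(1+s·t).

1 1 1217/1250
2 2 2429/2500
3 3 4627/5000
4 4 4453/5000
5 5 8709/10000
6 6 2073/2500
7 7 3991/5000
8 8 3881/5000
s(5y) = (1/(8709/10000) − 1)/(5) = 1291/43545 ≈ 2.9647%

step 1 [1y] bond c/1=33/400: DF=(526961/500000 − 33/400·(0))/(1+33/400) = 1217/1250 ≈ 0.973600
step 2 [2y] swap r/1=71/4863: DF=(1 − 71/4863·(0.973600))/(1+71/4863) = 2429/2500 ≈ 0.971600
step 3 [3y] swap r/1=373/14353: DF=(1 − 373/14353·(0.973600+0.971600))/(1+373/14353) = 4627/5000 ≈ 0.925400
step 4 [4y] bond c/1=17/200: DF=(605151/500000 − 17/200·(0.973600+0.971600+0.925400))/(1+17/200) = 4453/5000 ≈ 0.890600
step 5 [5y] bond c/1=1/20: DF=(220501/200000 − 1/20·(0.973600+0.971600+0.925400+0.890600))/(1+1/20) = 8709/10000 ≈ 0.870900
step 6 [6y] swap r/1=1708/54613: DF=(1 − 1708/54613·(0.973600+0.971600+0.925400+0.890600+0.870900))/(1+1708/54613) = 2073/2500 ≈ 0.829200
step 7 [7y] swap r/1=2018/62595: DF=(1 − 2018/62595·(0.973600+0.971600+0.925400+0.890600+0.870900+0.829200))/(1+2018/62595) = 3991/5000 ≈ 0.798200
step 8 [8y] bond c/1=3/200: DF=(1763471/2000000 − 3/200·(0.973600+0.971600+0.925400+0.890600+0.870900+0.829200+0.798200))/(1+3/200) = 3881/5000 ≈ 0.776200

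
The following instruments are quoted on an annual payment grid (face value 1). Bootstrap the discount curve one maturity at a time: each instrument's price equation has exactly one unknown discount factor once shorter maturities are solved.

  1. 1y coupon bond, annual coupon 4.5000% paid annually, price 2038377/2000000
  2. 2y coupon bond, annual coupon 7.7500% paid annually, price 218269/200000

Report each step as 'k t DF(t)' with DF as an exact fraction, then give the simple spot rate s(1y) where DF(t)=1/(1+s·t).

1 1 9753/10000
2 2 9427/10000
s(1y) = (1/(9753/10000) − 1)/(1) = 247/9753 ≈ 2.5326%

step 1 [1y] bond c/1=9/200: DF=(2038377/2000000 − 9/200·(0))/(1+9/200) = 9753/10000 ≈ 0.975300
step 2 [2y] bond c/1=31/400: DF=(218269/200000 − 31/400·(0.975300))/(1+31/400) = 9427/10000 ≈ 0.942700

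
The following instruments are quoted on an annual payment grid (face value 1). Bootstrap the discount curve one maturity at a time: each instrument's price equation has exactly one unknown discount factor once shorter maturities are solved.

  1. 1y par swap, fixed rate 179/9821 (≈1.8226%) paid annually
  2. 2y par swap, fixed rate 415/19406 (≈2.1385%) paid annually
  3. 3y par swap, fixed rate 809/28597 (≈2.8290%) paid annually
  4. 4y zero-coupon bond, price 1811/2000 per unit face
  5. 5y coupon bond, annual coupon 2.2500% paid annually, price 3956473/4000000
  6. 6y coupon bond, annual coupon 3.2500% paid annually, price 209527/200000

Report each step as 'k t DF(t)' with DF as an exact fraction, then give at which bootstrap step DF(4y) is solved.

1 1 9821/10000
2 2 1917/2000
3 3 9191/10000
4 4 1811/2000
5 5 1769/2000
6 6 8683/10000
DF(4y) is solved at step 4

step 1 [1y] swap r/1=179/9821: DF=(1 − 179/9821·(0))/(1+179/9821) = 9821/10000 ≈ 0.982100
step 2 [2y] swap r/1=415/19406: DF=(1 − 415/19406·(0.982100))/(1+415/19406) = 1917/2000 ≈ 0.958500
step 3 [3y] swap r/1=809/28597: DF=(1 − 809/28597·(0.982100+0.958500))/(1+809/28597) = 9191/10000 ≈ 0.919100
step 4 [4y] zero: DF = P = 1811/2000 ≈ 0.905500
step 5 [5y] bond c/1=9/400: DF=(3956473/4000000 − 9/400·(0.982100+0.958500+0.919100+0.905500))/(1+9/400) = 1769/2000 ≈ 0.884500
step 6 [6y] bond c/1=13/400: DF=(209527/200000 − 13/400·(0.982100+0.958500+0.919100+0.905500+0.884500))/(1+13/400) = 8683/10000 ≈ 0.868300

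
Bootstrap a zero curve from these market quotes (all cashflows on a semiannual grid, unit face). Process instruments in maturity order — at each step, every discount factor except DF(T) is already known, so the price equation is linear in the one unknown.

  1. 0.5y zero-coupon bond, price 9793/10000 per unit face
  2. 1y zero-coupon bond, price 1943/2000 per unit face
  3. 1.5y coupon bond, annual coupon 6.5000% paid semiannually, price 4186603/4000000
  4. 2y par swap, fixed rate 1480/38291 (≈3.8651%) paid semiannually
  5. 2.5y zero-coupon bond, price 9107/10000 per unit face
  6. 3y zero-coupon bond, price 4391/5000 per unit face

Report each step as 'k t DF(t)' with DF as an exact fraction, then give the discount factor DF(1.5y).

1 1/2 9793/10000
2 1 1943/2000
3 3/2 9523/10000
4 2 463/500
5 5/2 9107/10000
6 3 4391/5000
DF(1.5y) = 9523/10000 ≈ 0.952300

step 1 [0.5y] zero: DF = P = 9793/10000 ≈ 0.979300
step 2 [1y] zero: DF = P = 1943/2000 ≈ 0.971500
step 3 [1.5y] bond c/2=13/400: DF=(4186603/4000000 − 13/400·(0.979300+0.971500))/(1+13/400) = 9523/10000 ≈ 0.952300
step 4 [2y] swap r/2=740/38291: DF=(1 − 740/38291·(0.979300+0.971500+0.952300))/(1+740/38291) = 463/500 ≈ 0.926000
step 5 [2.5y] zero: DF = P = 9107/10000 ≈ 0.910700
step 6 [3y] zero: DF = P = 4391/5000 ≈ 0.878200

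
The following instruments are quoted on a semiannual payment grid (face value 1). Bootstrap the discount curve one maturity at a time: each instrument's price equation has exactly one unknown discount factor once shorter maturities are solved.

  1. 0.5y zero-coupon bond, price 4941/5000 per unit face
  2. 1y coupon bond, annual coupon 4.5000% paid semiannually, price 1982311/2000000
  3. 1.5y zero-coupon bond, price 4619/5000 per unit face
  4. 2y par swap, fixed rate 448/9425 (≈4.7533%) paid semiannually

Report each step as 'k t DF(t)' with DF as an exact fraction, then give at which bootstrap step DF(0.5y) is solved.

step 1 [0.5y] zero: DF = P = 4941/5000 ≈ 0.988200
step 2 [1y] bond c/2=9/400: DF=(1982311/2000000 − 9/400·(0.988200))/(1+9/400) = 2369/2500 ≈ 0.947600
step 3 [1.5y] zero: DF = P = 4619/5000 ≈ 0.923800
step 4 [2y] swap r/2=224/9425: DF=(1 − 224/9425·(0.988200+0.947600+0.923800))/(1+224/9425) = 569/625 ≈ 0.910400

1 1/2 4941/5000
2 1 2369/2500
3 3/2 4619/5000
4 2 569/625
DF(0.5y) is solved at step 1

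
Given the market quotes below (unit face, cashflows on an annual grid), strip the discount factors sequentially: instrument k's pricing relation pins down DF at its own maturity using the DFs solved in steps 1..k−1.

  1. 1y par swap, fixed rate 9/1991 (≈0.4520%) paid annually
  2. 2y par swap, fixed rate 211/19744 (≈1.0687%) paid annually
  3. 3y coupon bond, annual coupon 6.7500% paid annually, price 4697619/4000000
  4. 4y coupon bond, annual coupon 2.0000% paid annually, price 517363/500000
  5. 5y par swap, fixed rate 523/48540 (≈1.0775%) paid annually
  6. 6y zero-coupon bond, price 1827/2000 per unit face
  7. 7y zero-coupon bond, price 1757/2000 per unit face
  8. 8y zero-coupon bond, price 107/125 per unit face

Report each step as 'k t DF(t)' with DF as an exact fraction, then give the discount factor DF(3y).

1 1 1991/2000
2 2 9789/10000
3 3 9753/10000
4 4 4783/5000
5 5 9477/10000
6 6 1827/2000
7 7 1757/2000
8 8 107/125
DF(3y) = 9753/10000 ≈ 0.975300

step 1 [1y] swap r/1=9/1991: DF=(1 − 9/1991·(0))/(1+9/1991) = 1991/2000 ≈ 0.995500
step 2 [2y] swap r/1=211/19744: DF=(1 − 211/19744·(0.995500))/(1+211/19744) = 9789/10000 ≈ 0.978900
step 3 [3y] bond c/1=27/400: DF=(4697619/4000000 − 27/400·(0.995500+0.978900))/(1+27/400) = 9753/10000 ≈ 0.975300
step 4 [4y] bond c/1=1/50: DF=(517363/500000 − 1/50·(0.995500+0.978900+0.975300))/(1+1/50) = 4783/5000 ≈ 0.956600
step 5 [5y] swap r/1=523/48540: DF=(1 − 523/48540·(0.995500+0.978900+0.975300+0.956600))/(1+523/48540) = 9477/10000 ≈ 0.947700
step 6 [6y] zero: DF = P = 1827/2000 ≈ 0.913500
step 7 [7y] zero: DF = P = 1757/2000 ≈ 0.878500
step 8 [8y] zero: DF = P = 107/125 ≈ 0.856000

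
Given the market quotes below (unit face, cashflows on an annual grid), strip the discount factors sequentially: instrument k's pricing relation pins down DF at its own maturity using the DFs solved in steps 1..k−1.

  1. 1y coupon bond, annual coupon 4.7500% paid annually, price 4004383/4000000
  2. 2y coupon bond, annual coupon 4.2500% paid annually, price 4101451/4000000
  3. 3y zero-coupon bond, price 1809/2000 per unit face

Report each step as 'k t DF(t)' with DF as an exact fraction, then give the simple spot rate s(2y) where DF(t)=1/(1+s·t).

step 1 [1y] bond c/1=19/400: DF=(4004383/4000000 − 19/400·(0))/(1+19/400) = 9557/10000 ≈ 0.955700
step 2 [2y] bond c/1=17/400: DF=(4101451/4000000 − 17/400·(0.955700))/(1+17/400) = 4723/5000 ≈ 0.944600
step 3 [3y] zero: DF = P = 1809/2000 ≈ 0.904500

1 1 9557/10000
2 2 4723/5000
3 3 1809/2000
s(2y) = (1/(4723/5000) − 1)/(2) = 277/9446 ≈ 2.9325%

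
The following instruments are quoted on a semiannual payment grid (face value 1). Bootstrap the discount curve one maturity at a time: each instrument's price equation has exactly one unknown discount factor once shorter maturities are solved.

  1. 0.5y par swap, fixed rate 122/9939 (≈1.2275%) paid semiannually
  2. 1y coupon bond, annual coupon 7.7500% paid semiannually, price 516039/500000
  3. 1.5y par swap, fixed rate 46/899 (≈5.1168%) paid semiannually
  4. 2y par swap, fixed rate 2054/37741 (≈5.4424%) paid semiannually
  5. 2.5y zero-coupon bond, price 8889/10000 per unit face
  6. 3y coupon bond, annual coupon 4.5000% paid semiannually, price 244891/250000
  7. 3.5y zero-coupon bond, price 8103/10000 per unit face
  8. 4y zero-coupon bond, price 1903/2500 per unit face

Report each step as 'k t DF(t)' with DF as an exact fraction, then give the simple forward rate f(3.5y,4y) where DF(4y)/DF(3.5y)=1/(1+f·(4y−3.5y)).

step 1 [0.5y] swap r/2=61/9939: DF=(1 − 61/9939·(0))/(1+61/9939) = 9939/10000 ≈ 0.993900
step 2 [1y] bond c/2=31/800: DF=(516039/500000 − 31/800·(0.993900))/(1+31/800) = 1913/2000 ≈ 0.956500
step 3 [1.5y] swap r/2=23/899: DF=(1 − 23/899·(0.993900+0.956500))/(1+23/899) = 579/625 ≈ 0.926400
step 4 [2y] swap r/2=1027/37741: DF=(1 − 1027/37741·(0.993900+0.956500+0.926400))/(1+1027/37741) = 8973/10000 ≈ 0.897300
step 5 [2.5y] zero: DF = P = 8889/10000 ≈ 0.888900
step 6 [3y] bond c/2=9/400: DF=(244891/250000 − 9/400·(0.993900+0.956500+0.926400+0.897300+0.888900))/(1+9/400) = 4277/5000 ≈ 0.855400
step 7 [3.5y] zero: DF = P = 8103/10000 ≈ 0.810300
step 8 [4y] zero: DF = P = 1903/2500 ≈ 0.761200

1 1/2 9939/10000
2 1 1913/2000
3 3/2 579/625
4 2 8973/10000
5 5/2 8889/10000
6 3 4277/5000
7 7/2 8103/10000
8 4 1903/2500
f(3.5y,4y) = ((8103/10000)/(1903/2500) − 1)/(1/2) = 491/3806 ≈ 12.9007%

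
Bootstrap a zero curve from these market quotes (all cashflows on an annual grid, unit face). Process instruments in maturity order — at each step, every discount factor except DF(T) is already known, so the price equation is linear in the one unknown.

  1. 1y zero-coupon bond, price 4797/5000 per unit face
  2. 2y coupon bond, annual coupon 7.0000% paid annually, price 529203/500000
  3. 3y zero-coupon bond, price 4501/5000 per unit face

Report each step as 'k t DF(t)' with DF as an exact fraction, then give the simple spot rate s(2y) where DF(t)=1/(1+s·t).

1 1 4797/5000
2 2 579/625
3 3 4501/5000
s(2y) = (1/(579/625) − 1)/(2) = 23/579 ≈ 3.9724%

step 1 [1y] zero: DF = P = 4797/5000 ≈ 0.959400
step 2 [2y] bond c/1=7/100: DF=(529203/500000 − 7/100·(0.959400))/(1+7/100) = 579/625 ≈ 0.926400
step 3 [3y] zero: DF = P = 4501/5000 ≈ 0.900200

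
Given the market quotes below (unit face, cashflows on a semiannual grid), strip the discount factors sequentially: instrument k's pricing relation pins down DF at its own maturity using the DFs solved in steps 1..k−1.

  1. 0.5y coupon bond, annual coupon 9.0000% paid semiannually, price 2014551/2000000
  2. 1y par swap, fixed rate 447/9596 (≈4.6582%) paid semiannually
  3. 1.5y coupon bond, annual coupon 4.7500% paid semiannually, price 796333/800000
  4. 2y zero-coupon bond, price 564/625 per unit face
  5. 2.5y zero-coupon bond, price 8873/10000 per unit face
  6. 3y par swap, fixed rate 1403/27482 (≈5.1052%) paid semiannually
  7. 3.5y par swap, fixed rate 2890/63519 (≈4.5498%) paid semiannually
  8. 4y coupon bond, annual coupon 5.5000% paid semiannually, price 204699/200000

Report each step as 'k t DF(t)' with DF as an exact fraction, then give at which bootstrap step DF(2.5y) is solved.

1 1/2 9639/10000
2 1 9553/10000
3 3/2 4639/5000
4 2 564/625
5 5/2 8873/10000
6 3 8597/10000
7 7/2 1711/2000
8 4 8261/10000
DF(2.5y) is solved at step 5

step 1 [0.5y] bond c/2=9/200: DF=(2014551/2000000 − 9/200·(0))/(1+9/200) = 9639/10000 ≈ 0.963900
step 2 [1y] swap r/2=447/19192: DF=(1 − 447/19192·(0.963900))/(1+447/19192) = 9553/10000 ≈ 0.955300
step 3 [1.5y] bond c/2=19/800: DF=(796333/800000 − 19/800·(0.963900+0.955300))/(1+19/800) = 4639/5000 ≈ 0.927800
step 4 [2y] zero: DF = P = 564/625 ≈ 0.902400
step 5 [2.5y] zero: DF = P = 8873/10000 ≈ 0.887300
step 6 [3y] swap r/2=1403/54964: DF=(1 − 1403/54964·(0.963900+0.955300+0.927800+0.902400+0.887300))/(1+1403/54964) = 8597/10000 ≈ 0.859700
step 7 [3.5y] swap r/2=1445/63519: DF=(1 − 1445/63519·(0.963900+0.955300+0.927800+0.902400+0.887300+0.859700))/(1+1445/63519) = 1711/2000 ≈ 0.855500
step 8 [4y] bond c/2=11/400: DF=(204699/200000 − 11/400·(0.963900+0.955300+0.927800+0.902400+0.887300+0.859700+0.855500))/(1+11/400) = 8261/10000 ≈ 0.826100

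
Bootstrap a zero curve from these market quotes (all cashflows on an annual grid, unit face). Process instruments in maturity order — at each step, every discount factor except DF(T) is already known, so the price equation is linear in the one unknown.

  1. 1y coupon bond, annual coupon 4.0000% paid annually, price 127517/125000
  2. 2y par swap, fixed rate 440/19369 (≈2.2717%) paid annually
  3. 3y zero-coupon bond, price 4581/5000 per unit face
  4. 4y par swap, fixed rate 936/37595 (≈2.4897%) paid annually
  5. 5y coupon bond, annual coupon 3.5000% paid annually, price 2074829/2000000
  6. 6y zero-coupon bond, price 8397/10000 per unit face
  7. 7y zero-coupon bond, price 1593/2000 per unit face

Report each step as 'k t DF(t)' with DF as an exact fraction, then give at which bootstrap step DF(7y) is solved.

step 1 [1y] bond c/1=1/25: DF=(127517/125000 − 1/25·(0))/(1+1/25) = 9809/10000 ≈ 0.980900
step 2 [2y] swap r/1=440/19369: DF=(1 − 440/19369·(0.980900))/(1+440/19369) = 239/250 ≈ 0.956000
step 3 [3y] zero: DF = P = 4581/5000 ≈ 0.916200
step 4 [4y] swap r/1=936/37595: DF=(1 − 936/37595·(0.980900+0.956000+0.916200))/(1+936/37595) = 1133/1250 ≈ 0.906400
step 5 [5y] bond c/1=7/200: DF=(2074829/2000000 − 7/200·(0.980900+0.956000+0.916200+0.906400))/(1+7/200) = 547/625 ≈ 0.875200
step 6 [6y] zero: DF = P = 8397/10000 ≈ 0.839700
step 7 [7y] zero: DF = P = 1593/2000 ≈ 0.796500

1 1 9809/10000
2 2 239/250
3 3 4581/5000
4 4 1133/1250
5 5 547/625
6 6 8397/10000
7 7 1593/2000
DF(7y) is solved at step 7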